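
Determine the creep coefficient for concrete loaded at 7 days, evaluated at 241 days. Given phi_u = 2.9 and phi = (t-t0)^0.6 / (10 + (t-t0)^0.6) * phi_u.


dt = 241 - 7 = 234
phi = 234^0.6 / (10 + 234^0.6) * 2.9
= 2.103

2.103


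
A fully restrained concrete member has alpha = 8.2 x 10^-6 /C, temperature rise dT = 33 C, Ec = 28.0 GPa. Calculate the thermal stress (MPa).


sigma = alpha * dT * Ec
= 8.2e-6 * 33 * 28.0 * 1000
= 7.577 MPa

7.577


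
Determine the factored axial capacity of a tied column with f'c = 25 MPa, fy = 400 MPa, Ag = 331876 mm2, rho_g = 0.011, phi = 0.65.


Ast = rho * Ag = 0.011 * 331876 = 3650.636 mm2
phi*Pn = 0.65 * 0.80 * (0.85 * 25 * (331876 - 3650.636) + 400 * 3650.636) / 1000
= 4386.22 kN

4386.22


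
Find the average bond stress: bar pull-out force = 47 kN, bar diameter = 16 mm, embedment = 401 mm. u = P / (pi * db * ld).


u = P / (pi * db * ld)
= 47 * 1000 / (pi * 16 * 401)
= 2.332 MPa

2.332


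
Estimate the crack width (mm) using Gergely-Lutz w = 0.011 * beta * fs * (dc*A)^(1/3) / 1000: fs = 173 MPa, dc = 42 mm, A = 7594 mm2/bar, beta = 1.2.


w = 0.011 * beta * fs * (dc * A)^(1/3) / 1000
= 0.011 * 1.2 * 173 * (42 * 7594)^(1/3) / 1000
= 0.156 mm

0.156


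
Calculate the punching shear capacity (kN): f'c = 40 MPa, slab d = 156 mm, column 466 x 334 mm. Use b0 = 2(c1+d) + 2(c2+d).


b0 = 2*(466 + 156) + 2*(334 + 156) = 2224 mm
Vc = 0.33 * sqrt(40) * 2224 * 156 / 1000
= 724.11 kN

724.11


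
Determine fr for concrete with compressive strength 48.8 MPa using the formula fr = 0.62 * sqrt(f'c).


fr = 0.62 * sqrt(48.8)
= 4.331 MPa

4.331


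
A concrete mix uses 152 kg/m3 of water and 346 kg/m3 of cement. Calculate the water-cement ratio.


w/c = water / cement
w/c = 152 / 346 = 0.439

0.439


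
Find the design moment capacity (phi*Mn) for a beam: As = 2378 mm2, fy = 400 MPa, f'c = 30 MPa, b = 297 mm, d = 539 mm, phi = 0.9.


a = As * fy / (0.85 * f'c * b)
= 2378 * 400 / (0.85 * 30 * 297)
= 125.5958 mm
Mn = As * fy * (d - a/2) / 10^6
= 452.9634 kN-m
phi*Mn = 0.9 * 452.9634 = 407.67 kN-m

407.67


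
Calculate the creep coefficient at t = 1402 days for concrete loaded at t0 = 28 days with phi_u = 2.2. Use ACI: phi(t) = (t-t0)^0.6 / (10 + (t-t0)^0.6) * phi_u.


dt = 1402 - 28 = 1374
phi = 1374^0.6 / (10 + 1374^0.6) * 2.2
= 1.945

1.945


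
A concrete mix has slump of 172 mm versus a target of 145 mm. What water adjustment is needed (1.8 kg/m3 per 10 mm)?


Difference = 145 - 172 = -27 mm
Water adjustment = -27 * 1.8 / 10 = -4.9 kg/m3

-4.9


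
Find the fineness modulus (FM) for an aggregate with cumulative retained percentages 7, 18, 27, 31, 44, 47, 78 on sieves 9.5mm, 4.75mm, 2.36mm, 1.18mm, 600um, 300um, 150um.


FM = sum(cumulative % retained) / 100
= 252 / 100
= 2.52

2.52


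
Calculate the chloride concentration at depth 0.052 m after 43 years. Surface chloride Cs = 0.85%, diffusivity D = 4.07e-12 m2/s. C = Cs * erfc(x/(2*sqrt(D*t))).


t_seconds = 43 * 365.25 * 24 * 3600 = 1356976800.0 s
arg = 0.052 / (2 * sqrt(4.07e-12 * 1356976800.0))
= 0.3499
erfc(0.3499) = 0.6208
C = 0.85 * 0.6208 = 0.5276%

0.5276


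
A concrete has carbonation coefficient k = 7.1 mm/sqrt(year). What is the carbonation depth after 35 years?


depth = k * sqrt(t)
= 7.1 * sqrt(35)
= 42.0 mm

42.0


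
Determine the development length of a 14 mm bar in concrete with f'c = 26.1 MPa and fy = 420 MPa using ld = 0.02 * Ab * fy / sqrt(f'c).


Ab = pi * 14^2 / 4 = 153.938 mm2
ld = 0.02 * 153.938 * 420 / sqrt(26.1)
= 253.1 mm

253.1


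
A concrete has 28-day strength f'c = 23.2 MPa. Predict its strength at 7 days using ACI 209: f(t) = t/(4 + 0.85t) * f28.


f(7) = 7 / (4 + 0.85 * 7) * 23.2
= 7 / 9.95 * 23.2
= 16.32 MPa

16.32


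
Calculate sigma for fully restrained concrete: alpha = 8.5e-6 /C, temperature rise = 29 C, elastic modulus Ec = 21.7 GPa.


sigma = alpha * dT * Ec
= 8.5e-6 * 29 * 21.7 * 1000
= 5.349 MPa

5.349


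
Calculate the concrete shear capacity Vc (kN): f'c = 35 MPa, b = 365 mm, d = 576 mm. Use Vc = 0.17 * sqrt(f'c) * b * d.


Vc = 0.17 * sqrt(35) * 365 * 576 / 1000
= 211.45 kN

211.45


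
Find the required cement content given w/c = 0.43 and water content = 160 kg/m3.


Cement = water / (w/c)
= 160 / 0.43
= 372.1 kg/m3

372.1


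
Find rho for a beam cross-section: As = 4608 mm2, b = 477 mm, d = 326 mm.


rho = As / (b * d)
= 4608 / (477 * 326)
= 0.0296

0.0296


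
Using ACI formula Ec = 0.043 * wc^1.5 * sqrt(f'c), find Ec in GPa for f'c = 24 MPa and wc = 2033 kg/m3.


Ec = 0.043 * 2033^1.5 * sqrt(24) / 1000
= 19.31 GPa

19.31


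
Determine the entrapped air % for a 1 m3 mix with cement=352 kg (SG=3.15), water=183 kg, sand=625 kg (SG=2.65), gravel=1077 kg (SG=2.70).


Vol cement = 352 / (3.15 * 1000) = 0.111746 m3
Vol water = 183 / 1000 = 0.183 m3
Vol sand = 625 / (2.65 * 1000) = 0.235849 m3
Vol gravel = 1077 / (2.70 * 1000) = 0.398889 m3
Total solid + water volume = 0.929484 m3
Air = (1 - 0.929484) * 100 = 7.05%

7.05


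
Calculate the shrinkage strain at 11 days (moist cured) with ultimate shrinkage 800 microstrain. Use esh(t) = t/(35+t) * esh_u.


esh(11) = 11 / (35 + 11) * 800
= 11 / 46 * 800
= 191.3 microstrain

191.3


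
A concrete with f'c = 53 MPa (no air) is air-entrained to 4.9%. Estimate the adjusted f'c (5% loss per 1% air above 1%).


Strength loss = (4.9 - 1) * 5 = 19.5%
f'c = 53 * (1 - 19.5/100)
= 42.66 MPa

42.66


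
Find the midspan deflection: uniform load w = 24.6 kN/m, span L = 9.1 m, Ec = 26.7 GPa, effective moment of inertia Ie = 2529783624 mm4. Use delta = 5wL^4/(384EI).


Convert: L = 9.1 m = 9100 mm, Ec = 26.7 GPa = 26700 MPa
delta = 5 * 24.6 * 9100^4 / (384 * 26700 * 2529783624)
= 32.52 mm

32.52


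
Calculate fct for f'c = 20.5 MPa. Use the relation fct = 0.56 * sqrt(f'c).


fct = 0.56 * sqrt(20.5)
= 0.56 * 4.528
= 2.536 MPa

2.536


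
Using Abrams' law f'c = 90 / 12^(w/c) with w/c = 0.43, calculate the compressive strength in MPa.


f'c = 90 / 12^0.43
= 90 / 2.911
= 30.92 MPa

30.92


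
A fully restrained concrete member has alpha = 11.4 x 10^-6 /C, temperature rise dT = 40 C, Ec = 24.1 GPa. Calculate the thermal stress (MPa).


sigma = alpha * dT * Ec
= 11.4e-6 * 40 * 24.1 * 1000
= 10.99 MPa

10.99


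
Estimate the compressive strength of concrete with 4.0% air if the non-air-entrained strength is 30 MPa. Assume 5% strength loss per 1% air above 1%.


Strength loss = (4.0 - 1) * 5 = 15.0%
f'c = 30 * (1 - 15.0/100)
= 25.5 MPa

25.5


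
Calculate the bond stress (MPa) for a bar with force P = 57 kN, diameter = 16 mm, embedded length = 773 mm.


u = P / (pi * db * ld)
= 57 * 1000 / (pi * 16 * 773)
= 1.467 MPa

1.467


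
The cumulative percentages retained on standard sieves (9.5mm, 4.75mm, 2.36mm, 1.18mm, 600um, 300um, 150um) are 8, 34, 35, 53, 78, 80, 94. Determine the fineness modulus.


FM = sum(cumulative % retained) / 100
= 382 / 100
= 3.82

3.82


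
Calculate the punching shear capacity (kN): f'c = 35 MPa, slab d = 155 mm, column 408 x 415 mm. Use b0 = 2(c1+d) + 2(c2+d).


b0 = 2*(408 + 155) + 2*(415 + 155) = 2266 mm
Vc = 0.33 * sqrt(35) * 2266 * 155 / 1000
= 685.71 kN

685.71


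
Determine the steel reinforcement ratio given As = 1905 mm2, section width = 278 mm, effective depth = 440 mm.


rho = As / (b * d)
= 1905 / (278 * 440)
= 0.0156

0.0156


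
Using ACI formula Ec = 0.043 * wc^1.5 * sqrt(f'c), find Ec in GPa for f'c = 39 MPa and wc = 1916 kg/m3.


Ec = 0.043 * 1916^1.5 * sqrt(39) / 1000
= 22.52 GPa

22.52


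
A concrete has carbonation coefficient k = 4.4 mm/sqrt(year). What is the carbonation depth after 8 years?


depth = k * sqrt(t)
= 4.4 * sqrt(8)
= 12.45 mm

12.45


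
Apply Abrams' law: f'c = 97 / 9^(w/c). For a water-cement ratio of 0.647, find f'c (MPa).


f'c = 97 / 9^0.647
= 97 / 4.144
= 23.41 MPa

23.41


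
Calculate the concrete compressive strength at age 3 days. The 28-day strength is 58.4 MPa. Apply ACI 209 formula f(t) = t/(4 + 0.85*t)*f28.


f(3) = 3 / (4 + 0.85 * 3) * 58.4
= 3 / 6.55 * 58.4
= 26.75 MPa

26.75


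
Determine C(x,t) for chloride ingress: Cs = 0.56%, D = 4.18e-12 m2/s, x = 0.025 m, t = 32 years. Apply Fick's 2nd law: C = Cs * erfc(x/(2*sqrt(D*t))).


t_seconds = 32 * 365.25 * 24 * 3600 = 1009843200.0 s
arg = 0.025 / (2 * sqrt(4.18e-12 * 1009843200.0))
= 0.1924
erfc(0.1924) = 0.7856
C = 0.56 * 0.7856 = 0.4399%

0.4399


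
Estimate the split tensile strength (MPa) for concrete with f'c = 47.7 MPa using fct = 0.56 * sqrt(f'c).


fct = 0.56 * sqrt(47.7)
= 0.56 * 6.907
= 3.868 MPa

3.868


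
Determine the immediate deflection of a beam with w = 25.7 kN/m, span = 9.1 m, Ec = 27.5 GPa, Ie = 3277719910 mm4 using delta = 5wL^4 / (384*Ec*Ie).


Convert: L = 9.1 m = 9100 mm, Ec = 27.5 GPa = 27500 MPa
delta = 5 * 25.7 * 9100^4 / (384 * 27500 * 3277719910)
= 25.46 mm

25.46


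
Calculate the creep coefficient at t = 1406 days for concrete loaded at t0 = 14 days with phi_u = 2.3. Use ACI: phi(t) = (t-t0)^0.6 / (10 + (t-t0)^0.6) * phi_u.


dt = 1406 - 14 = 1392
phi = 1392^0.6 / (10 + 1392^0.6) * 2.3
= 2.035

2.035


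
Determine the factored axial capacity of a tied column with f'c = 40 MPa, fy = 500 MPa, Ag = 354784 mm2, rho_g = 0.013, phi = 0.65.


Ast = rho * Ag = 0.013 * 354784 = 4612.192 mm2
phi*Pn = 0.65 * 0.80 * (0.85 * 40 * (354784 - 4612.192) + 500 * 4612.192) / 1000
= 7390.21 kN

7390.21


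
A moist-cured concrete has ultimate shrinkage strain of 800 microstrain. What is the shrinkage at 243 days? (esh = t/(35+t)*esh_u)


esh(243) = 243 / (35 + 243) * 800
= 243 / 278 * 800
= 699.3 microstrain

699.3


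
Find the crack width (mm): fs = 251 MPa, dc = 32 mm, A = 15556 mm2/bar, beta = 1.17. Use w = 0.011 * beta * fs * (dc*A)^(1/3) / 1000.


w = 0.011 * beta * fs * (dc * A)^(1/3) / 1000
= 0.011 * 1.17 * 251 * (32 * 15556)^(1/3) / 1000
= 0.256 mm

0.256


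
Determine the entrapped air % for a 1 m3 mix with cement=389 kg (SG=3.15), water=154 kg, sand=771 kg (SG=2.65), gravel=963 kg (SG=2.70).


Vol cement = 389 / (3.15 * 1000) = 0.123492 m3
Vol water = 154 / 1000 = 0.154 m3
Vol sand = 771 / (2.65 * 1000) = 0.290943 m3
Vol gravel = 963 / (2.70 * 1000) = 0.356667 m3
Total solid + water volume = 0.925102 m3
Air = (1 - 0.925102) * 100 = 7.49%

7.49


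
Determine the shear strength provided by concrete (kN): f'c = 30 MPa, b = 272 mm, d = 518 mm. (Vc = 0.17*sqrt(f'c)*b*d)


Vc = 0.17 * sqrt(30) * 272 * 518 / 1000
= 131.19 kN

131.19


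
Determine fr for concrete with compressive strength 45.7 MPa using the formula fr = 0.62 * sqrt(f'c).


fr = 0.62 * sqrt(45.7)
= 4.191 MPa

4.191


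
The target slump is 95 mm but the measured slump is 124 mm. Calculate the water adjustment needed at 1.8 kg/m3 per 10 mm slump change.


Difference = 95 - 124 = -29 mm
Water adjustment = -29 * 1.8 / 10 = -5.2 kg/m3

-5.2


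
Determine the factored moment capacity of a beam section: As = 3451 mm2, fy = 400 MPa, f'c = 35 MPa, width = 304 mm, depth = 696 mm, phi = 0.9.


a = As * fy / (0.85 * f'c * b)
= 3451 * 400 / (0.85 * 35 * 304)
= 152.6316 mm
Mn = As * fy * (d - a/2) / 10^6
= 855.4121 kN-m
phi*Mn = 0.9 * 855.4121 = 769.87 kN-m

769.87


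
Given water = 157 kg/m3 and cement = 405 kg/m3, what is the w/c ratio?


w/c = water / cement
w/c = 157 / 405 = 0.388

0.388


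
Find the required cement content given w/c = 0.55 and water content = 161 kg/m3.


Cement = water / (w/c)
= 161 / 0.55
= 292.7 kg/m3

292.7


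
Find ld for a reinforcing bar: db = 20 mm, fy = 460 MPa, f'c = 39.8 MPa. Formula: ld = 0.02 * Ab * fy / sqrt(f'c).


Ab = pi * 20^2 / 4 = 314.159 mm2
ld = 0.02 * 314.159 * 460 / sqrt(39.8)
= 458.1 mm

458.1


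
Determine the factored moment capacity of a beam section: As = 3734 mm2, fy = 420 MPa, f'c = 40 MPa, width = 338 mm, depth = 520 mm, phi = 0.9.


a = As * fy / (0.85 * f'c * b)
= 3734 * 420 / (0.85 * 40 * 338)
= 136.4671 mm
Mn = As * fy * (d - a/2) / 10^6
= 708.4963 kN-m
phi*Mn = 0.9 * 708.4963 = 637.65 kN-m

637.65


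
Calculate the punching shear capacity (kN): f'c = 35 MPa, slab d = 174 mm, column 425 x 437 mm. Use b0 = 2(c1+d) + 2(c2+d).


b0 = 2*(425 + 174) + 2*(437 + 174) = 2420 mm
Vc = 0.33 * sqrt(35) * 2420 * 174 / 1000
= 822.08 kN

822.08


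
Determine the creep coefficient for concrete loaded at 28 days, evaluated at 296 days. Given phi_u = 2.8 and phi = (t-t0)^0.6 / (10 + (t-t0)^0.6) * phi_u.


dt = 296 - 28 = 268
phi = 268^0.6 / (10 + 268^0.6) * 2.8
= 2.075

2.075


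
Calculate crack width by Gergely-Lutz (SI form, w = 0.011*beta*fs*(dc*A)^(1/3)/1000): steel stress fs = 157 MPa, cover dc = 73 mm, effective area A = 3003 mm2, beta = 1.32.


w = 0.011 * beta * fs * (dc * A)^(1/3) / 1000
= 0.011 * 1.32 * 157 * (73 * 3003)^(1/3) / 1000
= 0.137 mm

0.137


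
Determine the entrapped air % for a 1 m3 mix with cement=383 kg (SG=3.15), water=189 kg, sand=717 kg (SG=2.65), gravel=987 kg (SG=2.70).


Vol cement = 383 / (3.15 * 1000) = 0.121587 m3
Vol water = 189 / 1000 = 0.189 m3
Vol sand = 717 / (2.65 * 1000) = 0.270566 m3
Vol gravel = 987 / (2.70 * 1000) = 0.365556 m3
Total solid + water volume = 0.946709 m3
Air = (1 - 0.946709) * 100 = 5.33%

5.33


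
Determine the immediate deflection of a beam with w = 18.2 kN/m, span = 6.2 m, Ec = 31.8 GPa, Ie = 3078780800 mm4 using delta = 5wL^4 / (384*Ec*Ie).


Convert: L = 6.2 m = 6200 mm, Ec = 31.8 GPa = 31800 MPa
delta = 5 * 18.2 * 6200^4 / (384 * 31800 * 3078780800)
= 3.58 mm

3.58


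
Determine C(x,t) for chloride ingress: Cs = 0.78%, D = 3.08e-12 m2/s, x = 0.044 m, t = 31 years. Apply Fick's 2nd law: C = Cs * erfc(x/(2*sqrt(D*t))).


t_seconds = 31 * 365.25 * 24 * 3600 = 978285600.0 s
arg = 0.044 / (2 * sqrt(3.08e-12 * 978285600.0))
= 0.4008
erfc(0.4008) = 0.5709
C = 0.78 * 0.5709 = 0.4453%

0.4453


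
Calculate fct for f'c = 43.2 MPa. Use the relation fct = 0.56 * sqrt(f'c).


fct = 0.56 * sqrt(43.2)
= 0.56 * 6.573
= 3.681 MPa

3.681


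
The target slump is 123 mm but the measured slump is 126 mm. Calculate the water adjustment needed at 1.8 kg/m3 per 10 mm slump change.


Difference = 123 - 126 = -3 mm
Water adjustment = -3 * 1.8 / 10 = -0.5 kg/m3

-0.5


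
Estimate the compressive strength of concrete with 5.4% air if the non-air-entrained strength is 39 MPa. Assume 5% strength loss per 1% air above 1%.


Strength loss = (5.4 - 1) * 5 = 22.0%
f'c = 39 * (1 - 22.0/100)
= 30.42 MPa

30.42


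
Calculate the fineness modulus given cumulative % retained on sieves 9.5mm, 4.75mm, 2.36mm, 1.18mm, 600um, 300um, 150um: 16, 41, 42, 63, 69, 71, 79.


FM = sum(cumulative % retained) / 100
= 381 / 100
= 3.81

3.81


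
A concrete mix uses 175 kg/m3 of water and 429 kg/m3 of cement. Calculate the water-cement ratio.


w/c = water / cement
w/c = 175 / 429 = 0.408

0.408


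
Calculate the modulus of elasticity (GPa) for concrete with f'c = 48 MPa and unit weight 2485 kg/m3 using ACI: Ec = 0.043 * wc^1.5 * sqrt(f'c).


Ec = 0.043 * 2485^1.5 * sqrt(48) / 1000
= 36.9 GPa

36.9


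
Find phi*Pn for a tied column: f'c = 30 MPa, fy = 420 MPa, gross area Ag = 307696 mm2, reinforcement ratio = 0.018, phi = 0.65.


Ast = rho * Ag = 0.018 * 307696 = 5538.528 mm2
phi*Pn = 0.65 * 0.80 * (0.85 * 30 * (307696 - 5538.528) + 420 * 5538.528) / 1000
= 5216.22 kN

5216.22


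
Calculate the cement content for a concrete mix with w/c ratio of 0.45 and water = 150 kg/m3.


Cement = water / (w/c)
= 150 / 0.45
= 333.3 kg/m3

333.3


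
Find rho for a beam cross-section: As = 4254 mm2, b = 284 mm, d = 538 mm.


rho = As / (b * d)
= 4254 / (284 * 538)
= 0.0278

0.0278


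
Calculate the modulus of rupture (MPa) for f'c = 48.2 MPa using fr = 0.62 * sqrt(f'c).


fr = 0.62 * sqrt(48.2)
= 4.304 MPa

4.304


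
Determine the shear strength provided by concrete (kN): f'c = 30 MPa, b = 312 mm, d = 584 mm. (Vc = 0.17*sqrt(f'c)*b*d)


Vc = 0.17 * sqrt(30) * 312 * 584 / 1000
= 169.66 kN

169.66


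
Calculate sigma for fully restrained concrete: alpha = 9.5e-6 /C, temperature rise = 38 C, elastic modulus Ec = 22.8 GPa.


sigma = alpha * dT * Ec
= 9.5e-6 * 38 * 22.8 * 1000
= 8.231 MPa

8.231


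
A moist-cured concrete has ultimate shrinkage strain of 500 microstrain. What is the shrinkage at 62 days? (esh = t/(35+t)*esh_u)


esh(62) = 62 / (35 + 62) * 500
= 62 / 97 * 500
= 319.6 microstrain

319.6


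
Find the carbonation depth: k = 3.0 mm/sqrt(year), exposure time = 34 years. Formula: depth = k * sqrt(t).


depth = k * sqrt(t)
= 3.0 * sqrt(34)
= 17.49 mm

17.49


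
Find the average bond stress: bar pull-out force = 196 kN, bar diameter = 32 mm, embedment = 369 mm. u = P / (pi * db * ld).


u = P / (pi * db * ld)
= 196 * 1000 / (pi * 32 * 369)
= 5.284 MPa

5.284


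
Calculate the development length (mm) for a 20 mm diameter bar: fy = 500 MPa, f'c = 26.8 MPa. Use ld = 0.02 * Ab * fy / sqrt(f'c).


Ab = pi * 20^2 / 4 = 314.159 mm2
ld = 0.02 * 314.159 * 500 / sqrt(26.8)
= 606.9 mm

606.9


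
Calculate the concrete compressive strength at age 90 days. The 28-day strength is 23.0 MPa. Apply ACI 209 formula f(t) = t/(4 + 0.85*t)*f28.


f(90) = 90 / (4 + 0.85 * 90) * 23.0
= 90 / 80.5 * 23.0
= 25.71 MPa

25.71


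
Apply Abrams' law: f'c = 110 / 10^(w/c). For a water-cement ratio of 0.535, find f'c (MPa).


f'c = 110 / 10^0.535
= 110 / 3.428
= 32.09 MPa

32.09


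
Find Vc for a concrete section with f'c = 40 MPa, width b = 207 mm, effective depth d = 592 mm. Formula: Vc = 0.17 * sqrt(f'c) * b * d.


Vc = 0.17 * sqrt(40) * 207 * 592 / 1000
= 131.76 kN

131.76


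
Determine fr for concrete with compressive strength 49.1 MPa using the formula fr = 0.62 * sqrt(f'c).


fr = 0.62 * sqrt(49.1)
= 4.344 MPa

4.344


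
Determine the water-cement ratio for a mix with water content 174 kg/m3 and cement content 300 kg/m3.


w/c = water / cement
w/c = 174 / 300 = 0.58

0.58


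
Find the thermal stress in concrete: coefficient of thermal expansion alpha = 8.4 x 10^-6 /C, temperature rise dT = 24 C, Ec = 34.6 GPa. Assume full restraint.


sigma = alpha * dT * Ec
= 8.4e-6 * 24 * 34.6 * 1000
= 6.975 MPa

6.975


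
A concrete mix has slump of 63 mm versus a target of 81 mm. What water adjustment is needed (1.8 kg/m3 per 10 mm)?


Difference = 81 - 63 = 18 mm
Water adjustment = 18 * 1.8 / 10 = 3.2 kg/m3

3.2


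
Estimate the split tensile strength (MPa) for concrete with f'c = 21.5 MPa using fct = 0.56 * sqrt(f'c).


fct = 0.56 * sqrt(21.5)
= 0.56 * 4.637
= 2.597 MPa

2.597


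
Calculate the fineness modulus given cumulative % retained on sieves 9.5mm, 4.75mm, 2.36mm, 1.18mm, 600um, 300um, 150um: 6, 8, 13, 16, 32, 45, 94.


FM = sum(cumulative % retained) / 100
= 214 / 100
= 2.14

2.14


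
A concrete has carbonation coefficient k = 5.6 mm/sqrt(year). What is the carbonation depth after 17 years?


depth = k * sqrt(t)
= 5.6 * sqrt(17)
= 23.09 mm

23.09


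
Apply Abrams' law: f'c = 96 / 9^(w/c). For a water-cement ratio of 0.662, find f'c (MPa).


f'c = 96 / 9^0.662
= 96 / 4.283
= 22.42 MPa

22.42


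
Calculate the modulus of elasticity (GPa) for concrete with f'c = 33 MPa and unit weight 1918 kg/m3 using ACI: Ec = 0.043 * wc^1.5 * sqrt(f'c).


Ec = 0.043 * 1918^1.5 * sqrt(33) / 1000
= 20.75 GPa

20.75


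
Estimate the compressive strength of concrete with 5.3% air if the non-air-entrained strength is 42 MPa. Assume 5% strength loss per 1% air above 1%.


Strength loss = (5.3 - 1) * 5 = 21.5%
f'c = 42 * (1 - 21.5/100)
= 32.97 MPa

32.97


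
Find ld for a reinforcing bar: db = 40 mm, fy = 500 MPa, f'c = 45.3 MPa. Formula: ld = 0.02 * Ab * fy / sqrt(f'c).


Ab = pi * 40^2 / 4 = 1256.637 mm2
ld = 0.02 * 1256.637 * 500 / sqrt(45.3)
= 1867.1 mm

1867.1


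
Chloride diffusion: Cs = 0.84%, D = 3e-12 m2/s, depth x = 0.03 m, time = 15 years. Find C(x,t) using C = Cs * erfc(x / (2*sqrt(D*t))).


t_seconds = 15 * 365.25 * 24 * 3600 = 473364000.0 s
arg = 0.03 / (2 * sqrt(3e-12 * 473364000.0))
= 0.398
erfc(0.398) = 0.5735
C = 0.84 * 0.5735 = 0.4817%

0.4817


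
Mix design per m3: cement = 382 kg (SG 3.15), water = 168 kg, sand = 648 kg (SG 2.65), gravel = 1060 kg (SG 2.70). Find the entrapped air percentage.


Vol cement = 382 / (3.15 * 1000) = 0.12127 m3
Vol water = 168 / 1000 = 0.168 m3
Vol sand = 648 / (2.65 * 1000) = 0.244528 m3
Vol gravel = 1060 / (2.70 * 1000) = 0.392593 m3
Total solid + water volume = 0.926391 m3
Air = (1 - 0.926391) * 100 = 7.36%

7.36


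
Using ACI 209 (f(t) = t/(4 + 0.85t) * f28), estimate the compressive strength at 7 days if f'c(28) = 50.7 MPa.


f(7) = 7 / (4 + 0.85 * 7) * 50.7
= 7 / 9.95 * 50.7
= 35.67 MPa

35.67


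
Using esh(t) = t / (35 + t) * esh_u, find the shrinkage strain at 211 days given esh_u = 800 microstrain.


esh(211) = 211 / (35 + 211) * 800
= 211 / 246 * 800
= 686.2 microstrain

686.2


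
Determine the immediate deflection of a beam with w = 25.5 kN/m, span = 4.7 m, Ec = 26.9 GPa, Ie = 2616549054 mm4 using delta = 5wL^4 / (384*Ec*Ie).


Convert: L = 4.7 m = 4700 mm, Ec = 26.9 GPa = 26900 MPa
delta = 5 * 25.5 * 4700^4 / (384 * 26900 * 2616549054)
= 2.3 mm

2.3


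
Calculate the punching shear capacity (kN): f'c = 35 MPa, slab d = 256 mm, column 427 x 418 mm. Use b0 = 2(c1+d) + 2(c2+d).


b0 = 2*(427 + 256) + 2*(418 + 256) = 2714 mm
Vc = 0.33 * sqrt(35) * 2714 * 256 / 1000
= 1356.43 kN

1356.43


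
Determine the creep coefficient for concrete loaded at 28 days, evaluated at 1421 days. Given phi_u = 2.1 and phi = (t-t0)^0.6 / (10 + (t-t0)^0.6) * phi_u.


dt = 1421 - 28 = 1393
phi = 1393^0.6 / (10 + 1393^0.6) * 2.1
= 1.859

1.859


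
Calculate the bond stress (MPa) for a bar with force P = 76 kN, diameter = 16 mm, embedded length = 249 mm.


u = P / (pi * db * ld)
= 76 * 1000 / (pi * 16 * 249)
= 6.072 MPa

6.072


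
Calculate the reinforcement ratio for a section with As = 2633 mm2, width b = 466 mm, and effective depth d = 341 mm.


rho = As / (b * d)
= 2633 / (466 * 341)
= 0.0166

0.0166


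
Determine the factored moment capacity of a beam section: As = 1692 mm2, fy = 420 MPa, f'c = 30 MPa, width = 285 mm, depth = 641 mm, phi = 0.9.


a = As * fy / (0.85 * f'c * b)
= 1692 * 420 / (0.85 * 30 * 285)
= 97.7833 mm
Mn = As * fy * (d - a/2) / 10^6
= 420.7759 kN-m
phi*Mn = 0.9 * 420.7759 = 378.7 kN-m

378.7


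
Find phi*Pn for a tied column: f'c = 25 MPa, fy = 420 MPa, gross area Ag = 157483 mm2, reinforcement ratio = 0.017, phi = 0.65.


Ast = rho * Ag = 0.017 * 157483 = 2677.211 mm2
phi*Pn = 0.65 * 0.80 * (0.85 * 25 * (157483 - 2677.211) + 420 * 2677.211) / 1000
= 2295.31 kN

2295.31


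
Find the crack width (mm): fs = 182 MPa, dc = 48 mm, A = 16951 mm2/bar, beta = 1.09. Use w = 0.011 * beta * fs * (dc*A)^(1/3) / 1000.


w = 0.011 * beta * fs * (dc * A)^(1/3) / 1000
= 0.011 * 1.09 * 182 * (48 * 16951)^(1/3) / 1000
= 0.204 mm

0.204


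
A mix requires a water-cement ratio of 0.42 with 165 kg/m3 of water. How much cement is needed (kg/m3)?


Cement = water / (w/c)
= 165 / 0.42
= 392.9 kg/m3

392.9


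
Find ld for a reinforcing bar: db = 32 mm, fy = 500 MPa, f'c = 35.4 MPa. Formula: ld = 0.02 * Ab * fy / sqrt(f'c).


Ab = pi * 32^2 / 4 = 804.248 mm2
ld = 0.02 * 804.248 * 500 / sqrt(35.4)
= 1351.7 mm

1351.7


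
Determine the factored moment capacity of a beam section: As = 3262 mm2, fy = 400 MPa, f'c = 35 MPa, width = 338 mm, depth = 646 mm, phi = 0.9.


a = As * fy / (0.85 * f'c * b)
= 3262 * 400 / (0.85 * 35 * 338)
= 129.7598 mm
Mn = As * fy * (d - a/2) / 10^6
= 758.2455 kN-m
phi*Mn = 0.9 * 758.2455 = 682.42 kN-m

682.42


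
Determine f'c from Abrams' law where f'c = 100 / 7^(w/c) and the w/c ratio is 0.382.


f'c = 100 / 7^0.382
= 100 / 2.103
= 47.55 MPa

47.55


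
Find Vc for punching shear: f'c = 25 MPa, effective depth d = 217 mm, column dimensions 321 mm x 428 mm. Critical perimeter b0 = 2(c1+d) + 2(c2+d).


b0 = 2*(321 + 217) + 2*(428 + 217) = 2366 mm
Vc = 0.33 * sqrt(25) * 2366 * 217 / 1000
= 847.15 kN

847.15


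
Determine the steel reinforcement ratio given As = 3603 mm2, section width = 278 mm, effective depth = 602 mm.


rho = As / (b * d)
= 3603 / (278 * 602)
= 0.0215

0.0215


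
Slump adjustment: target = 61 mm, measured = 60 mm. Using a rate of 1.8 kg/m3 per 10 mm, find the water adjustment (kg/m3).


Difference = 61 - 60 = 1 mm
Water adjustment = 1 * 1.8 / 10 = 0.2 kg/m3

0.2


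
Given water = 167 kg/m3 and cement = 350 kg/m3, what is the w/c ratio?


w/c = water / cement
w/c = 167 / 350 = 0.477

0.477


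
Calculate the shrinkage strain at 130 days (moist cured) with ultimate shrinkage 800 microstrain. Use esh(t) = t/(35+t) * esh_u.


esh(130) = 130 / (35 + 130) * 800
= 130 / 165 * 800
= 630.3 microstrain

630.3


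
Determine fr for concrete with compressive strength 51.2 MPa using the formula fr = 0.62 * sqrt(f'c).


fr = 0.62 * sqrt(51.2)
= 4.436 MPa

4.436


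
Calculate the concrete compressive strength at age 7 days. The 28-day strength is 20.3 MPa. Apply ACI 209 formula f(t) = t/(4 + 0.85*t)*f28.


f(7) = 7 / (4 + 0.85 * 7) * 20.3
= 7 / 9.95 * 20.3
= 14.28 MPa

14.28


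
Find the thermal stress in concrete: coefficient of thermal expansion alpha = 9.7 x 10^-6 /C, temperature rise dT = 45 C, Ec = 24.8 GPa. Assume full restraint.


sigma = alpha * dT * Ec
= 9.7e-6 * 45 * 24.8 * 1000
= 10.825 MPa

10.825


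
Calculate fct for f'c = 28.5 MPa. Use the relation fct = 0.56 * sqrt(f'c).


fct = 0.56 * sqrt(28.5)
= 0.56 * 5.339
= 2.99 MPa

2.99


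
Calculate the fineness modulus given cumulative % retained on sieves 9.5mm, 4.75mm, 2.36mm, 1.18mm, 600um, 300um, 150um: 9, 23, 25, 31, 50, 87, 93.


FM = sum(cumulative % retained) / 100
= 318 / 100
= 3.18

3.18


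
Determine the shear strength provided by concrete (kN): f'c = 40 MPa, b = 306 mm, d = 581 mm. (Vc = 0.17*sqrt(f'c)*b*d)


Vc = 0.17 * sqrt(40) * 306 * 581 / 1000
= 191.15 kN

191.15


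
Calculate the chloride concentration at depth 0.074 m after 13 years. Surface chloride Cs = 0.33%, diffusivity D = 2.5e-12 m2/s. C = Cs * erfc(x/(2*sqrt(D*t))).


t_seconds = 13 * 365.25 * 24 * 3600 = 410248800.0 s
arg = 0.074 / (2 * sqrt(2.5e-12 * 410248800.0))
= 1.1553
erfc(1.1553) = 0.1023
C = 0.33 * 0.1023 = 0.0338%

0.0338


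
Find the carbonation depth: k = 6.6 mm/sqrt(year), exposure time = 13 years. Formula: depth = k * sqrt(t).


depth = k * sqrt(t)
= 6.6 * sqrt(13)
= 23.8 mm

23.8


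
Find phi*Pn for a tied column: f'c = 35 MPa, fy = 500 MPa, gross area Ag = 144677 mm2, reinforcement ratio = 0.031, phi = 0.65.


Ast = rho * Ag = 0.031 * 144677 = 4484.987 mm2
phi*Pn = 0.65 * 0.80 * (0.85 * 35 * (144677 - 4484.987) + 500 * 4484.987) / 1000
= 3334.87 kN

3334.87


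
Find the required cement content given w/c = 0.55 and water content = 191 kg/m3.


Cement = water / (w/c)
= 191 / 0.55
= 347.3 kg/m3

347.3


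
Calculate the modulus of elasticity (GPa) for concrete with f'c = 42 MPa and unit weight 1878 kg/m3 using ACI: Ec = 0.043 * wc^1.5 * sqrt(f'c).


Ec = 0.043 * 1878^1.5 * sqrt(42) / 1000
= 22.68 GPa

22.68


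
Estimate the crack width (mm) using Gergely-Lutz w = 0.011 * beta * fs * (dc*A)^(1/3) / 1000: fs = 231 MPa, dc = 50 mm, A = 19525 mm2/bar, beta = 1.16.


w = 0.011 * beta * fs * (dc * A)^(1/3) / 1000
= 0.011 * 1.16 * 231 * (50 * 19525)^(1/3) / 1000
= 0.292 mm

0.292


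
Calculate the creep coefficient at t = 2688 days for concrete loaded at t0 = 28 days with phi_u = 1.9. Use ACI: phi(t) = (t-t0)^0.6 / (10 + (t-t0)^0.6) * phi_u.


dt = 2688 - 28 = 2660
phi = 2660^0.6 / (10 + 2660^0.6) * 1.9
= 1.746

1.746


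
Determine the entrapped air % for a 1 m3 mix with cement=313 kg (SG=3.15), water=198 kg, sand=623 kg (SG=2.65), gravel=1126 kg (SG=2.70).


Vol cement = 313 / (3.15 * 1000) = 0.099365 m3
Vol water = 198 / 1000 = 0.198 m3
Vol sand = 623 / (2.65 * 1000) = 0.235094 m3
Vol gravel = 1126 / (2.70 * 1000) = 0.417037 m3
Total solid + water volume = 0.949496 m3
Air = (1 - 0.949496) * 100 = 5.05%

5.05


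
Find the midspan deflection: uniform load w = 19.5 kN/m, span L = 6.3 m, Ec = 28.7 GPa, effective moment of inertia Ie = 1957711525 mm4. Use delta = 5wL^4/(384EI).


Convert: L = 6.3 m = 6300 mm, Ec = 28.7 GPa = 28700 MPa
delta = 5 * 19.5 * 6300^4 / (384 * 28700 * 1957711525)
= 7.12 mm

7.12


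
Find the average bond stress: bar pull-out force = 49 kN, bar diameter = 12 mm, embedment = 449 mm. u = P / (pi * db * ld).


u = P / (pi * db * ld)
= 49 * 1000 / (pi * 12 * 449)
= 2.895 MPa

2.895


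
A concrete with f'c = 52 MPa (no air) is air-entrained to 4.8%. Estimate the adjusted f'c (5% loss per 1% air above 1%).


Strength loss = (4.8 - 1) * 5 = 19.0%
f'c = 52 * (1 - 19.0/100)
= 42.12 MPa

42.12


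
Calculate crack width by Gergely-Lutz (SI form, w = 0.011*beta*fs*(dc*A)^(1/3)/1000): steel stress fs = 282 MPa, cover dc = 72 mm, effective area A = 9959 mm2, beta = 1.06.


w = 0.011 * beta * fs * (dc * A)^(1/3) / 1000
= 0.011 * 1.06 * 282 * (72 * 9959)^(1/3) / 1000
= 0.294 mm

0.294


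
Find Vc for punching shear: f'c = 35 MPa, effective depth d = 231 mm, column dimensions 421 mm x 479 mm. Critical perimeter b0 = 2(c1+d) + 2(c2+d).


b0 = 2*(421 + 231) + 2*(479 + 231) = 2724 mm
Vc = 0.33 * sqrt(35) * 2724 * 231 / 1000
= 1228.48 kN

1228.48


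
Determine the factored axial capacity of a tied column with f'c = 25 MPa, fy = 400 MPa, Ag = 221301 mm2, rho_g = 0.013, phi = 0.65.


Ast = rho * Ag = 0.013 * 221301 = 2876.913 mm2
phi*Pn = 0.65 * 0.80 * (0.85 * 25 * (221301 - 2876.913) + 400 * 2876.913) / 1000
= 3011.98 kN

3011.98


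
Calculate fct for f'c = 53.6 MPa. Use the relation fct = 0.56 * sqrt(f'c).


fct = 0.56 * sqrt(53.6)
= 0.56 * 7.321
= 4.1 MPa

4.1


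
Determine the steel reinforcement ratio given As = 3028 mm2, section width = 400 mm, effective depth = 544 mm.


rho = As / (b * d)
= 3028 / (400 * 544)
= 0.0139

0.0139


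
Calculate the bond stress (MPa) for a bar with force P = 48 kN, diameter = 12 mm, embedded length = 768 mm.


u = P / (pi * db * ld)
= 48 * 1000 / (pi * 12 * 768)
= 1.658 MPa

1.658


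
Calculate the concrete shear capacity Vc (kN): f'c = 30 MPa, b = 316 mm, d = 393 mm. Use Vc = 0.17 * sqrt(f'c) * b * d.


Vc = 0.17 * sqrt(30) * 316 * 393 / 1000
= 115.63 kN

115.63


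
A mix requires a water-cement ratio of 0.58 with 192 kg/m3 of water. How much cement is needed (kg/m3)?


Cement = water / (w/c)
= 192 / 0.58
= 331.0 kg/m3

331.0


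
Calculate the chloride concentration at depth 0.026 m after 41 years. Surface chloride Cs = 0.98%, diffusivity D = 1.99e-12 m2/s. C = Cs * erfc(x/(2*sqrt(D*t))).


t_seconds = 41 * 365.25 * 24 * 3600 = 1293861600.0 s
arg = 0.026 / (2 * sqrt(1.99e-12 * 1293861600.0))
= 0.2562
erfc(0.2562) = 0.7171
C = 0.98 * 0.7171 = 0.7028%

0.7028


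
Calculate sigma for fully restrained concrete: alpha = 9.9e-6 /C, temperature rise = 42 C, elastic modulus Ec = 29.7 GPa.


sigma = alpha * dT * Ec
= 9.9e-6 * 42 * 29.7 * 1000
= 12.349 MPa

12.349


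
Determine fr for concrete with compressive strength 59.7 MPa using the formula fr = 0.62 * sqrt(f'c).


fr = 0.62 * sqrt(59.7)
= 4.79 MPa

4.79


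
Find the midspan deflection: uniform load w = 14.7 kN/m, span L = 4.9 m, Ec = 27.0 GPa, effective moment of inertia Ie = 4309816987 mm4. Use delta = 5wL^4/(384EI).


Convert: L = 4.9 m = 4900 mm, Ec = 27.0 GPa = 27000 MPa
delta = 5 * 14.7 * 4900^4 / (384 * 27000 * 4309816987)
= 0.95 mm

0.95


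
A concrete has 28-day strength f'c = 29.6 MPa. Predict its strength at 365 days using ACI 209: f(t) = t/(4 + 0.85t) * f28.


f(365) = 365 / (4 + 0.85 * 365) * 29.6
= 365 / 314.25 * 29.6
= 34.38 MPa

34.38


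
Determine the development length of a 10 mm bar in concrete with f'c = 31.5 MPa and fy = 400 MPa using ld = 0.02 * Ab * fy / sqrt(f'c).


Ab = pi * 10^2 / 4 = 78.54 mm2
ld = 0.02 * 78.54 * 400 / sqrt(31.5)
= 112.0 mm

112.0


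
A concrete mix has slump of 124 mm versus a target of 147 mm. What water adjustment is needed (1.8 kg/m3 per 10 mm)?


Difference = 147 - 124 = 23 mm
Water adjustment = 23 * 1.8 / 10 = 4.1 kg/m3

4.1


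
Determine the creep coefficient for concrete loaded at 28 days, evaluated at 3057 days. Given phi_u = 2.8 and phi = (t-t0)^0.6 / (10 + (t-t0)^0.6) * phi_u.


dt = 3057 - 28 = 3029
phi = 3029^0.6 / (10 + 3029^0.6) * 2.8
= 2.589

2.589


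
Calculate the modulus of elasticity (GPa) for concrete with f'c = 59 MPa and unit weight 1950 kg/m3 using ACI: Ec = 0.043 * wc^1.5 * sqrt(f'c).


Ec = 0.043 * 1950^1.5 * sqrt(59) / 1000
= 28.44 GPa

28.44


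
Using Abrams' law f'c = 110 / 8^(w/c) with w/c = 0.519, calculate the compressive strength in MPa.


f'c = 110 / 8^0.519
= 110 / 2.942
= 37.38 MPa

37.38


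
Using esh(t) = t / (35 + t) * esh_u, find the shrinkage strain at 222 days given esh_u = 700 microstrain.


esh(222) = 222 / (35 + 222) * 700
= 222 / 257 * 700
= 604.7 microstrain

604.7


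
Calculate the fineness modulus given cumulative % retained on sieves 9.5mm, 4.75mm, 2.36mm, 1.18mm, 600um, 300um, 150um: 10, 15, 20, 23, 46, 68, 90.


FM = sum(cumulative % retained) / 100
= 272 / 100
= 2.72

2.72


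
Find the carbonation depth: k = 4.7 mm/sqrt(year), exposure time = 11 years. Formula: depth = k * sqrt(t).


depth = k * sqrt(t)
= 4.7 * sqrt(11)
= 15.59 mm

15.59


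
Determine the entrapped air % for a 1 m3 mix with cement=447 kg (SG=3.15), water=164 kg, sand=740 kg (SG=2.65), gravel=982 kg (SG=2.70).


Vol cement = 447 / (3.15 * 1000) = 0.141905 m3
Vol water = 164 / 1000 = 0.164 m3
Vol sand = 740 / (2.65 * 1000) = 0.279245 m3
Vol gravel = 982 / (2.70 * 1000) = 0.363704 m3
Total solid + water volume = 0.948854 m3
Air = (1 - 0.948854) * 100 = 5.11%

5.11


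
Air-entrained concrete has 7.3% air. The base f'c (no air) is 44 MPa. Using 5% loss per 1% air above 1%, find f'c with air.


Strength loss = (7.3 - 1) * 5 = 31.5%
f'c = 44 * (1 - 31.5/100)
= 30.14 MPa

30.14


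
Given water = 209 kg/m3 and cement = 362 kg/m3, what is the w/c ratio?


w/c = water / cement
w/c = 209 / 362 = 0.577

0.577


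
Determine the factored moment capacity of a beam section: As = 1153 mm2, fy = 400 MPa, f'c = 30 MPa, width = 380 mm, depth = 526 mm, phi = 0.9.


a = As * fy / (0.85 * f'c * b)
= 1153 * 400 / (0.85 * 30 * 380)
= 47.5955 mm
Mn = As * fy * (d - a/2) / 10^6
= 231.6157 kN-m
phi*Mn = 0.9 * 231.6157 = 208.45 kN-m

208.45


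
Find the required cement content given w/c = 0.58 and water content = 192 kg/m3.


Cement = water / (w/c)
= 192 / 0.58
= 331.0 kg/m3

331.0


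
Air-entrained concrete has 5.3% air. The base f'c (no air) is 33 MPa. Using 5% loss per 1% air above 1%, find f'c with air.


Strength loss = (5.3 - 1) * 5 = 21.5%
f'c = 33 * (1 - 21.5/100)
= 25.91 MPa

25.91


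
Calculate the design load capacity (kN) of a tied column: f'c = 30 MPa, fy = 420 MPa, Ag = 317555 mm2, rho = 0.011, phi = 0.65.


Ast = rho * Ag = 0.011 * 317555 = 3493.105 mm2
phi*Pn = 0.65 * 0.80 * (0.85 * 30 * (317555 - 3493.105) + 420 * 3493.105) / 1000
= 4927.35 kN

4927.35


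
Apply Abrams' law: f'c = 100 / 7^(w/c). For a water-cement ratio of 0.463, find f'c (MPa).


f'c = 100 / 7^0.463
= 100 / 2.462
= 40.62 MPa

40.62


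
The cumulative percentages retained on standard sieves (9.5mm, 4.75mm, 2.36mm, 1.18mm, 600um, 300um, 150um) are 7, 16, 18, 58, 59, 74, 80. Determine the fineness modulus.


FM = sum(cumulative % retained) / 100
= 312 / 100
= 3.12

3.12


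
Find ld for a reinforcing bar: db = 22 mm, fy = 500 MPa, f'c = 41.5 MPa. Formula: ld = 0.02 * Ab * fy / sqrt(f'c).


Ab = pi * 22^2 / 4 = 380.133 mm2
ld = 0.02 * 380.133 * 500 / sqrt(41.5)
= 590.1 mm

590.1


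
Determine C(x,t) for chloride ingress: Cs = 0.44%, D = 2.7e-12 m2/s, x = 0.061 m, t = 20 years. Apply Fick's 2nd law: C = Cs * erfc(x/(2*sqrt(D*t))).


t_seconds = 20 * 365.25 * 24 * 3600 = 631152000.0 s
arg = 0.061 / (2 * sqrt(2.7e-12 * 631152000.0))
= 0.7388
erfc(0.7388) = 0.2961
C = 0.44 * 0.2961 = 0.1303%

0.1303


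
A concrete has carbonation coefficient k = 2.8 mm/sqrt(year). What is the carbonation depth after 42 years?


depth = k * sqrt(t)
= 2.8 * sqrt(42)
= 18.15 mm

18.15


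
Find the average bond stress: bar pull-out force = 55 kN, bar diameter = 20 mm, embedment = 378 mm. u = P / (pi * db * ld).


u = P / (pi * db * ld)
= 55 * 1000 / (pi * 20 * 378)
= 2.316 MPa

2.316


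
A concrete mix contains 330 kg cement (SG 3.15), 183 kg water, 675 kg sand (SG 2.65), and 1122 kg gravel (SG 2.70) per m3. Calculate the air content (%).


Vol cement = 330 / (3.15 * 1000) = 0.104762 m3
Vol water = 183 / 1000 = 0.183 m3
Vol sand = 675 / (2.65 * 1000) = 0.254717 m3
Vol gravel = 1122 / (2.70 * 1000) = 0.415556 m3
Total solid + water volume = 0.958034 m3
Air = (1 - 0.958034) * 100 = 4.2%

4.2


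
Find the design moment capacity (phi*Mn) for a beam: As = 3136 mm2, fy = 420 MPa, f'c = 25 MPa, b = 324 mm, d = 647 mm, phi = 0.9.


a = As * fy / (0.85 * f'c * b)
= 3136 * 420 / (0.85 * 25 * 324)
= 191.3028 mm
Mn = As * fy * (d - a/2) / 10^6
= 726.1922 kN-m
phi*Mn = 0.9 * 726.1922 = 653.57 kN-m

653.57


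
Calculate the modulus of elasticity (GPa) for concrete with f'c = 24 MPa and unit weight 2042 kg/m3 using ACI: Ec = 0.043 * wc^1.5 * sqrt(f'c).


Ec = 0.043 * 2042^1.5 * sqrt(24) / 1000
= 19.44 GPa

19.44


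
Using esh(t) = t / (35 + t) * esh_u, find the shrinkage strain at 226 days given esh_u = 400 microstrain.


esh(226) = 226 / (35 + 226) * 400
= 226 / 261 * 400
= 346.4 microstrain

346.4


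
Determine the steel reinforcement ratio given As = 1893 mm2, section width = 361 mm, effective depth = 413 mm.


rho = As / (b * d)
= 1893 / (361 * 413)
= 0.0127

0.0127


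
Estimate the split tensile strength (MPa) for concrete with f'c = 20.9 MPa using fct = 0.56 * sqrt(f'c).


fct = 0.56 * sqrt(20.9)
= 0.56 * 4.572
= 2.56 MPa

2.56


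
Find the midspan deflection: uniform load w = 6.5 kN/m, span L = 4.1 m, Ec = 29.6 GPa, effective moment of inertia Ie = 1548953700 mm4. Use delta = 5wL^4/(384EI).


Convert: L = 4.1 m = 4100 mm, Ec = 29.6 GPa = 29600 MPa
delta = 5 * 6.5 * 4100^4 / (384 * 29600 * 1548953700)
= 0.52 mm

0.52


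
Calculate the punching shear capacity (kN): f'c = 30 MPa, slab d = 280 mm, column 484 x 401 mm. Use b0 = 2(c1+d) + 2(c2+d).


b0 = 2*(484 + 280) + 2*(401 + 280) = 2890 mm
Vc = 0.33 * sqrt(30) * 2890 * 280 / 1000
= 1462.62 kN

1462.62


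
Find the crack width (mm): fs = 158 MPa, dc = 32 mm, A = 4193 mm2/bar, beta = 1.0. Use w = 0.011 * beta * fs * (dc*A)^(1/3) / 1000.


w = 0.011 * beta * fs * (dc * A)^(1/3) / 1000
= 0.011 * 1.0 * 158 * (32 * 4193)^(1/3) / 1000
= 0.089 mm

0.089


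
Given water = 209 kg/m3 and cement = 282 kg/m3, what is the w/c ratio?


w/c = water / cement
w/c = 209 / 282 = 0.741

0.741


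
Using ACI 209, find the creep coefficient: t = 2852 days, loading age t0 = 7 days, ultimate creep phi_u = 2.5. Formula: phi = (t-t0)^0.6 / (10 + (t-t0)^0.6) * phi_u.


dt = 2852 - 7 = 2845
phi = 2845^0.6 / (10 + 2845^0.6) * 2.5
= 2.305

2.305


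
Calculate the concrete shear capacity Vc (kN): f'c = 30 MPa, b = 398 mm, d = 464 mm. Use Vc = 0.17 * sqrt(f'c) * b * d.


Vc = 0.17 * sqrt(30) * 398 * 464 / 1000
= 171.95 kN

171.95


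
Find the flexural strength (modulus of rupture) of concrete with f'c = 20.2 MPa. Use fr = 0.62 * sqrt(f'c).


fr = 0.62 * sqrt(20.2)
= 2.787 MPa

2.787
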